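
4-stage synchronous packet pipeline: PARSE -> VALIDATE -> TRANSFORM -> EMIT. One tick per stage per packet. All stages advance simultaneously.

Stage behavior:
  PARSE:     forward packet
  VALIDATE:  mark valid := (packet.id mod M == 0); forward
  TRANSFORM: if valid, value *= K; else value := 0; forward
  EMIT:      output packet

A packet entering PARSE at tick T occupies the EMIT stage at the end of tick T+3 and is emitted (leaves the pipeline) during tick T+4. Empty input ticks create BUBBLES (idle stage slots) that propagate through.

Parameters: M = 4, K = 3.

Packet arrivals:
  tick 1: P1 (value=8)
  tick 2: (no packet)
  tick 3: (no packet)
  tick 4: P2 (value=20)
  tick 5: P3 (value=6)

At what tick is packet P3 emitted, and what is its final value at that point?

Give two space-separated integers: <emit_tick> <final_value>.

Tick 1: [PARSE:P1(v=8,ok=F), VALIDATE:-, TRANSFORM:-, EMIT:-] out:-; in:P1
Tick 2: [PARSE:-, VALIDATE:P1(v=8,ok=F), TRANSFORM:-, EMIT:-] out:-; in:-
Tick 3: [PARSE:-, VALIDATE:-, TRANSFORM:P1(v=0,ok=F), EMIT:-] out:-; in:-
Tick 4: [PARSE:P2(v=20,ok=F), VALIDATE:-, TRANSFORM:-, EMIT:P1(v=0,ok=F)] out:-; in:P2
Tick 5: [PARSE:P3(v=6,ok=F), VALIDATE:P2(v=20,ok=F), TRANSFORM:-, EMIT:-] out:P1(v=0); in:P3
Tick 6: [PARSE:-, VALIDATE:P3(v=6,ok=F), TRANSFORM:P2(v=0,ok=F), EMIT:-] out:-; in:-
Tick 7: [PARSE:-, VALIDATE:-, TRANSFORM:P3(v=0,ok=F), EMIT:P2(v=0,ok=F)] out:-; in:-
Tick 8: [PARSE:-, VALIDATE:-, TRANSFORM:-, EMIT:P3(v=0,ok=F)] out:P2(v=0); in:-
Tick 9: [PARSE:-, VALIDATE:-, TRANSFORM:-, EMIT:-] out:P3(v=0); in:-
P3: arrives tick 5, valid=False (id=3, id%4=3), emit tick 9, final value 0

Answer: 9 0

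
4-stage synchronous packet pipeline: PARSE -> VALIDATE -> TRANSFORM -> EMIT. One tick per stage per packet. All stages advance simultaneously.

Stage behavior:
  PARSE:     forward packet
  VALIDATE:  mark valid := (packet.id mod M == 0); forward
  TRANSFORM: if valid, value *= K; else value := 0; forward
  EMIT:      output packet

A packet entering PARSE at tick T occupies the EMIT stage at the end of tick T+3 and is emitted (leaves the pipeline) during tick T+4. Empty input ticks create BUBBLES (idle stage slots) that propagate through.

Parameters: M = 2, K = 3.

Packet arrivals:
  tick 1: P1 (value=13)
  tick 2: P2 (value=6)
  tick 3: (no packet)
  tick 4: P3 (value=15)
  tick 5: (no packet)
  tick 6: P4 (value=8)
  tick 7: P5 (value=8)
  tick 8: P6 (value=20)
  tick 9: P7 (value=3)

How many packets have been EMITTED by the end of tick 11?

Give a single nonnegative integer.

Answer: 5

Derivation:
Tick 1: [PARSE:P1(v=13,ok=F), VALIDATE:-, TRANSFORM:-, EMIT:-] out:-; in:P1
Tick 2: [PARSE:P2(v=6,ok=F), VALIDATE:P1(v=13,ok=F), TRANSFORM:-, EMIT:-] out:-; in:P2
Tick 3: [PARSE:-, VALIDATE:P2(v=6,ok=T), TRANSFORM:P1(v=0,ok=F), EMIT:-] out:-; in:-
Tick 4: [PARSE:P3(v=15,ok=F), VALIDATE:-, TRANSFORM:P2(v=18,ok=T), EMIT:P1(v=0,ok=F)] out:-; in:P3
Tick 5: [PARSE:-, VALIDATE:P3(v=15,ok=F), TRANSFORM:-, EMIT:P2(v=18,ok=T)] out:P1(v=0); in:-
Tick 6: [PARSE:P4(v=8,ok=F), VALIDATE:-, TRANSFORM:P3(v=0,ok=F), EMIT:-] out:P2(v=18); in:P4
Tick 7: [PARSE:P5(v=8,ok=F), VALIDATE:P4(v=8,ok=T), TRANSFORM:-, EMIT:P3(v=0,ok=F)] out:-; in:P5
Tick 8: [PARSE:P6(v=20,ok=F), VALIDATE:P5(v=8,ok=F), TRANSFORM:P4(v=24,ok=T), EMIT:-] out:P3(v=0); in:P6
Tick 9: [PARSE:P7(v=3,ok=F), VALIDATE:P6(v=20,ok=T), TRANSFORM:P5(v=0,ok=F), EMIT:P4(v=24,ok=T)] out:-; in:P7
Tick 10: [PARSE:-, VALIDATE:P7(v=3,ok=F), TRANSFORM:P6(v=60,ok=T), EMIT:P5(v=0,ok=F)] out:P4(v=24); in:-
Tick 11: [PARSE:-, VALIDATE:-, TRANSFORM:P7(v=0,ok=F), EMIT:P6(v=60,ok=T)] out:P5(v=0); in:-
Emitted by tick 11: ['P1', 'P2', 'P3', 'P4', 'P5']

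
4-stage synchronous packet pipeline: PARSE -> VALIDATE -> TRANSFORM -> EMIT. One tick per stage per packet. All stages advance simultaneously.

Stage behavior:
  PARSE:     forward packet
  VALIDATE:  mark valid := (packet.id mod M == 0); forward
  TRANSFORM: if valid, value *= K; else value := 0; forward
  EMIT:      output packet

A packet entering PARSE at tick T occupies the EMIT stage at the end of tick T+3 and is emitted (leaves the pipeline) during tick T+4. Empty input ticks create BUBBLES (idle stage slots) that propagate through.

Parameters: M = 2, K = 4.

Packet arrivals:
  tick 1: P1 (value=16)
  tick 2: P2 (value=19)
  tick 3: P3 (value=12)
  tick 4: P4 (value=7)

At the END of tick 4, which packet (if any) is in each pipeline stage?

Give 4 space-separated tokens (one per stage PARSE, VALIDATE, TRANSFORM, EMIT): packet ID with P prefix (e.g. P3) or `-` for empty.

Tick 1: [PARSE:P1(v=16,ok=F), VALIDATE:-, TRANSFORM:-, EMIT:-] out:-; in:P1
Tick 2: [PARSE:P2(v=19,ok=F), VALIDATE:P1(v=16,ok=F), TRANSFORM:-, EMIT:-] out:-; in:P2
Tick 3: [PARSE:P3(v=12,ok=F), VALIDATE:P2(v=19,ok=T), TRANSFORM:P1(v=0,ok=F), EMIT:-] out:-; in:P3
Tick 4: [PARSE:P4(v=7,ok=F), VALIDATE:P3(v=12,ok=F), TRANSFORM:P2(v=76,ok=T), EMIT:P1(v=0,ok=F)] out:-; in:P4
At end of tick 4: ['P4', 'P3', 'P2', 'P1']

Answer: P4 P3 P2 P1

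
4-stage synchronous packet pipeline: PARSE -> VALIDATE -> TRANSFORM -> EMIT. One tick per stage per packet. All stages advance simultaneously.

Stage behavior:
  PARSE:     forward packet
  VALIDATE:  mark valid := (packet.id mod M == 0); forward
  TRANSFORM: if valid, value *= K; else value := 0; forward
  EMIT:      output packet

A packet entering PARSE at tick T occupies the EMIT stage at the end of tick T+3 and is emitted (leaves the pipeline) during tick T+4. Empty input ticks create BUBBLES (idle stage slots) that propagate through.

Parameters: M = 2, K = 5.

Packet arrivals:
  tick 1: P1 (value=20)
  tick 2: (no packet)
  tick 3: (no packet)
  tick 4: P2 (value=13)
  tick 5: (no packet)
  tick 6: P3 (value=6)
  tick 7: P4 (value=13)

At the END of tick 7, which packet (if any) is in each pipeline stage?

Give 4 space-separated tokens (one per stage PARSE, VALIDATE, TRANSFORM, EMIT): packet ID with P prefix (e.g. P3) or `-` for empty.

Answer: P4 P3 - P2

Derivation:
Tick 1: [PARSE:P1(v=20,ok=F), VALIDATE:-, TRANSFORM:-, EMIT:-] out:-; in:P1
Tick 2: [PARSE:-, VALIDATE:P1(v=20,ok=F), TRANSFORM:-, EMIT:-] out:-; in:-
Tick 3: [PARSE:-, VALIDATE:-, TRANSFORM:P1(v=0,ok=F), EMIT:-] out:-; in:-
Tick 4: [PARSE:P2(v=13,ok=F), VALIDATE:-, TRANSFORM:-, EMIT:P1(v=0,ok=F)] out:-; in:P2
Tick 5: [PARSE:-, VALIDATE:P2(v=13,ok=T), TRANSFORM:-, EMIT:-] out:P1(v=0); in:-
Tick 6: [PARSE:P3(v=6,ok=F), VALIDATE:-, TRANSFORM:P2(v=65,ok=T), EMIT:-] out:-; in:P3
Tick 7: [PARSE:P4(v=13,ok=F), VALIDATE:P3(v=6,ok=F), TRANSFORM:-, EMIT:P2(v=65,ok=T)] out:-; in:P4
At end of tick 7: ['P4', 'P3', '-', 'P2']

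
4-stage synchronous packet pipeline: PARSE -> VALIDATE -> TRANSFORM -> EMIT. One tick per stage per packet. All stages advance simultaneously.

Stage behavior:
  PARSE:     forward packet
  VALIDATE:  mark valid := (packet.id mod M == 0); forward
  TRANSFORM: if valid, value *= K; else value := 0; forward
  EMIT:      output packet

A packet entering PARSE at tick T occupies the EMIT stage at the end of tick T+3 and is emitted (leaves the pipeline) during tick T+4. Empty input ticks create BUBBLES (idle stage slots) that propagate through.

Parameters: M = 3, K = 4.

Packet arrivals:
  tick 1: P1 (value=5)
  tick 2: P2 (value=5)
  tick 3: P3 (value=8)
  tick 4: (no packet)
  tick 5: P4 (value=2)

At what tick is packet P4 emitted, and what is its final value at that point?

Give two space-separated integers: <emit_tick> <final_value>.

Tick 1: [PARSE:P1(v=5,ok=F), VALIDATE:-, TRANSFORM:-, EMIT:-] out:-; in:P1
Tick 2: [PARSE:P2(v=5,ok=F), VALIDATE:P1(v=5,ok=F), TRANSFORM:-, EMIT:-] out:-; in:P2
Tick 3: [PARSE:P3(v=8,ok=F), VALIDATE:P2(v=5,ok=F), TRANSFORM:P1(v=0,ok=F), EMIT:-] out:-; in:P3
Tick 4: [PARSE:-, VALIDATE:P3(v=8,ok=T), TRANSFORM:P2(v=0,ok=F), EMIT:P1(v=0,ok=F)] out:-; in:-
Tick 5: [PARSE:P4(v=2,ok=F), VALIDATE:-, TRANSFORM:P3(v=32,ok=T), EMIT:P2(v=0,ok=F)] out:P1(v=0); in:P4
Tick 6: [PARSE:-, VALIDATE:P4(v=2,ok=F), TRANSFORM:-, EMIT:P3(v=32,ok=T)] out:P2(v=0); in:-
Tick 7: [PARSE:-, VALIDATE:-, TRANSFORM:P4(v=0,ok=F), EMIT:-] out:P3(v=32); in:-
Tick 8: [PARSE:-, VALIDATE:-, TRANSFORM:-, EMIT:P4(v=0,ok=F)] out:-; in:-
Tick 9: [PARSE:-, VALIDATE:-, TRANSFORM:-, EMIT:-] out:P4(v=0); in:-
P4: arrives tick 5, valid=False (id=4, id%3=1), emit tick 9, final value 0

Answer: 9 0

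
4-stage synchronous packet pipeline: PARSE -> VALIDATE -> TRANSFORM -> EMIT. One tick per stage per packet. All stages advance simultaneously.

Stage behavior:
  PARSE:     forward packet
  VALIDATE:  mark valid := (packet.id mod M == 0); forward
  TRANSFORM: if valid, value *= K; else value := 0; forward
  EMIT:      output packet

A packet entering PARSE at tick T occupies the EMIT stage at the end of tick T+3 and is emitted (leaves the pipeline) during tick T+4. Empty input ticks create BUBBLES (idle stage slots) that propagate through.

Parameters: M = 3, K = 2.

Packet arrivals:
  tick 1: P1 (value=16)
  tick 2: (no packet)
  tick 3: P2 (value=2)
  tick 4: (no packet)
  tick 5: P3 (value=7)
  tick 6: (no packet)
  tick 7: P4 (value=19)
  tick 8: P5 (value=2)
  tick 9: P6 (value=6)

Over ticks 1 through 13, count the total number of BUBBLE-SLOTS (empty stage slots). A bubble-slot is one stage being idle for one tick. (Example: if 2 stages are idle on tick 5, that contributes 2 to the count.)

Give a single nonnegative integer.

Tick 1: [PARSE:P1(v=16,ok=F), VALIDATE:-, TRANSFORM:-, EMIT:-] out:-; bubbles=3
Tick 2: [PARSE:-, VALIDATE:P1(v=16,ok=F), TRANSFORM:-, EMIT:-] out:-; bubbles=3
Tick 3: [PARSE:P2(v=2,ok=F), VALIDATE:-, TRANSFORM:P1(v=0,ok=F), EMIT:-] out:-; bubbles=2
Tick 4: [PARSE:-, VALIDATE:P2(v=2,ok=F), TRANSFORM:-, EMIT:P1(v=0,ok=F)] out:-; bubbles=2
Tick 5: [PARSE:P3(v=7,ok=F), VALIDATE:-, TRANSFORM:P2(v=0,ok=F), EMIT:-] out:P1(v=0); bubbles=2
Tick 6: [PARSE:-, VALIDATE:P3(v=7,ok=T), TRANSFORM:-, EMIT:P2(v=0,ok=F)] out:-; bubbles=2
Tick 7: [PARSE:P4(v=19,ok=F), VALIDATE:-, TRANSFORM:P3(v=14,ok=T), EMIT:-] out:P2(v=0); bubbles=2
Tick 8: [PARSE:P5(v=2,ok=F), VALIDATE:P4(v=19,ok=F), TRANSFORM:-, EMIT:P3(v=14,ok=T)] out:-; bubbles=1
Tick 9: [PARSE:P6(v=6,ok=F), VALIDATE:P5(v=2,ok=F), TRANSFORM:P4(v=0,ok=F), EMIT:-] out:P3(v=14); bubbles=1
Tick 10: [PARSE:-, VALIDATE:P6(v=6,ok=T), TRANSFORM:P5(v=0,ok=F), EMIT:P4(v=0,ok=F)] out:-; bubbles=1
Tick 11: [PARSE:-, VALIDATE:-, TRANSFORM:P6(v=12,ok=T), EMIT:P5(v=0,ok=F)] out:P4(v=0); bubbles=2
Tick 12: [PARSE:-, VALIDATE:-, TRANSFORM:-, EMIT:P6(v=12,ok=T)] out:P5(v=0); bubbles=3
Tick 13: [PARSE:-, VALIDATE:-, TRANSFORM:-, EMIT:-] out:P6(v=12); bubbles=4
Total bubble-slots: 28

Answer: 28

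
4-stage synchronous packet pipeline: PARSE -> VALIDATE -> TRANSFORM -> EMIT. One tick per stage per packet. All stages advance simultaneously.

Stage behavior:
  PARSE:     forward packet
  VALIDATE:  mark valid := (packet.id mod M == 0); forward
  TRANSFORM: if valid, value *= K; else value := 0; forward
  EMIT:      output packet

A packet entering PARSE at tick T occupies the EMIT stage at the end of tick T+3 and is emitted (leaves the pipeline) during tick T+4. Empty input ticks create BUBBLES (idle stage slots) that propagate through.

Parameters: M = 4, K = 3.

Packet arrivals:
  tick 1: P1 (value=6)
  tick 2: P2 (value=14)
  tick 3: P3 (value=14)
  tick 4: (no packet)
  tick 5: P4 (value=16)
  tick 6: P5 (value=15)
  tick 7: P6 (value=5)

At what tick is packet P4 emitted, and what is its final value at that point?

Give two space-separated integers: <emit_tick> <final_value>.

Tick 1: [PARSE:P1(v=6,ok=F), VALIDATE:-, TRANSFORM:-, EMIT:-] out:-; in:P1
Tick 2: [PARSE:P2(v=14,ok=F), VALIDATE:P1(v=6,ok=F), TRANSFORM:-, EMIT:-] out:-; in:P2
Tick 3: [PARSE:P3(v=14,ok=F), VALIDATE:P2(v=14,ok=F), TRANSFORM:P1(v=0,ok=F), EMIT:-] out:-; in:P3
Tick 4: [PARSE:-, VALIDATE:P3(v=14,ok=F), TRANSFORM:P2(v=0,ok=F), EMIT:P1(v=0,ok=F)] out:-; in:-
Tick 5: [PARSE:P4(v=16,ok=F), VALIDATE:-, TRANSFORM:P3(v=0,ok=F), EMIT:P2(v=0,ok=F)] out:P1(v=0); in:P4
Tick 6: [PARSE:P5(v=15,ok=F), VALIDATE:P4(v=16,ok=T), TRANSFORM:-, EMIT:P3(v=0,ok=F)] out:P2(v=0); in:P5
Tick 7: [PARSE:P6(v=5,ok=F), VALIDATE:P5(v=15,ok=F), TRANSFORM:P4(v=48,ok=T), EMIT:-] out:P3(v=0); in:P6
Tick 8: [PARSE:-, VALIDATE:P6(v=5,ok=F), TRANSFORM:P5(v=0,ok=F), EMIT:P4(v=48,ok=T)] out:-; in:-
Tick 9: [PARSE:-, VALIDATE:-, TRANSFORM:P6(v=0,ok=F), EMIT:P5(v=0,ok=F)] out:P4(v=48); in:-
Tick 10: [PARSE:-, VALIDATE:-, TRANSFORM:-, EMIT:P6(v=0,ok=F)] out:P5(v=0); in:-
Tick 11: [PARSE:-, VALIDATE:-, TRANSFORM:-, EMIT:-] out:P6(v=0); in:-
P4: arrives tick 5, valid=True (id=4, id%4=0), emit tick 9, final value 48

Answer: 9 48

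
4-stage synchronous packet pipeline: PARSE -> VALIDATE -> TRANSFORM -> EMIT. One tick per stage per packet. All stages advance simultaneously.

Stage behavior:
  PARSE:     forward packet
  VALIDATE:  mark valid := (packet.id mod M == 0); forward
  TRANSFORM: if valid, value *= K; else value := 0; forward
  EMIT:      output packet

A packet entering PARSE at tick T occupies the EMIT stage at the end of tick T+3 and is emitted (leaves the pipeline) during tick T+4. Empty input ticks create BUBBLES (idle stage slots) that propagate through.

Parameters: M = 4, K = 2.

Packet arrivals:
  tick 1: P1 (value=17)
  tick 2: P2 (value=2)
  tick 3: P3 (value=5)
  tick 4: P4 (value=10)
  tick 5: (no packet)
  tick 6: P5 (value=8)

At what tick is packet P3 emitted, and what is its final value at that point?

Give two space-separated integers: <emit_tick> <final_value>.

Answer: 7 0

Derivation:
Tick 1: [PARSE:P1(v=17,ok=F), VALIDATE:-, TRANSFORM:-, EMIT:-] out:-; in:P1
Tick 2: [PARSE:P2(v=2,ok=F), VALIDATE:P1(v=17,ok=F), TRANSFORM:-, EMIT:-] out:-; in:P2
Tick 3: [PARSE:P3(v=5,ok=F), VALIDATE:P2(v=2,ok=F), TRANSFORM:P1(v=0,ok=F), EMIT:-] out:-; in:P3
Tick 4: [PARSE:P4(v=10,ok=F), VALIDATE:P3(v=5,ok=F), TRANSFORM:P2(v=0,ok=F), EMIT:P1(v=0,ok=F)] out:-; in:P4
Tick 5: [PARSE:-, VALIDATE:P4(v=10,ok=T), TRANSFORM:P3(v=0,ok=F), EMIT:P2(v=0,ok=F)] out:P1(v=0); in:-
Tick 6: [PARSE:P5(v=8,ok=F), VALIDATE:-, TRANSFORM:P4(v=20,ok=T), EMIT:P3(v=0,ok=F)] out:P2(v=0); in:P5
Tick 7: [PARSE:-, VALIDATE:P5(v=8,ok=F), TRANSFORM:-, EMIT:P4(v=20,ok=T)] out:P3(v=0); in:-
Tick 8: [PARSE:-, VALIDATE:-, TRANSFORM:P5(v=0,ok=F), EMIT:-] out:P4(v=20); in:-
Tick 9: [PARSE:-, VALIDATE:-, TRANSFORM:-, EMIT:P5(v=0,ok=F)] out:-; in:-
Tick 10: [PARSE:-, VALIDATE:-, TRANSFORM:-, EMIT:-] out:P5(v=0); in:-
P3: arrives tick 3, valid=False (id=3, id%4=3), emit tick 7, final value 0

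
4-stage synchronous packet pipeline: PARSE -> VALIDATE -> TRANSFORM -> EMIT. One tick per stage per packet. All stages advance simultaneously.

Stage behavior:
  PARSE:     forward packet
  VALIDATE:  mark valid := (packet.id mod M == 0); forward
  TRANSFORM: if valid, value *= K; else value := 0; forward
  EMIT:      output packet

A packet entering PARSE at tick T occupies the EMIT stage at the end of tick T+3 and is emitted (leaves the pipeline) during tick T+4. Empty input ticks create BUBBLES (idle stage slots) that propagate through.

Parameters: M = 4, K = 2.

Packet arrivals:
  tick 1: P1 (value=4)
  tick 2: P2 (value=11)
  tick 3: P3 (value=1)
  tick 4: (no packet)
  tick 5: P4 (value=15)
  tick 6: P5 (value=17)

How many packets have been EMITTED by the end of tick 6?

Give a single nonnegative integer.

Tick 1: [PARSE:P1(v=4,ok=F), VALIDATE:-, TRANSFORM:-, EMIT:-] out:-; in:P1
Tick 2: [PARSE:P2(v=11,ok=F), VALIDATE:P1(v=4,ok=F), TRANSFORM:-, EMIT:-] out:-; in:P2
Tick 3: [PARSE:P3(v=1,ok=F), VALIDATE:P2(v=11,ok=F), TRANSFORM:P1(v=0,ok=F), EMIT:-] out:-; in:P3
Tick 4: [PARSE:-, VALIDATE:P3(v=1,ok=F), TRANSFORM:P2(v=0,ok=F), EMIT:P1(v=0,ok=F)] out:-; in:-
Tick 5: [PARSE:P4(v=15,ok=F), VALIDATE:-, TRANSFORM:P3(v=0,ok=F), EMIT:P2(v=0,ok=F)] out:P1(v=0); in:P4
Tick 6: [PARSE:P5(v=17,ok=F), VALIDATE:P4(v=15,ok=T), TRANSFORM:-, EMIT:P3(v=0,ok=F)] out:P2(v=0); in:P5
Emitted by tick 6: ['P1', 'P2']

Answer: 2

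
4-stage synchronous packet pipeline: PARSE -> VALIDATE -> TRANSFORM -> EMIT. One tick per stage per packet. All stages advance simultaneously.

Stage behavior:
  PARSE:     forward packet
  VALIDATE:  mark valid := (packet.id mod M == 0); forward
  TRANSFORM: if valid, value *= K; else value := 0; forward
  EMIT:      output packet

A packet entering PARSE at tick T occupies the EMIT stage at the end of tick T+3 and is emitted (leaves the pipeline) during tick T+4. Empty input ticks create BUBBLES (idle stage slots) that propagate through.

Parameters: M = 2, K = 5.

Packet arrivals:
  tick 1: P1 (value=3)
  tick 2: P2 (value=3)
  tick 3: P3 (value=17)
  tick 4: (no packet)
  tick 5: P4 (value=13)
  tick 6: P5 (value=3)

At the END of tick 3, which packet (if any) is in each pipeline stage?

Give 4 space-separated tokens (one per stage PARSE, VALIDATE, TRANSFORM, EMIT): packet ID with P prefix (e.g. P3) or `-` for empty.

Answer: P3 P2 P1 -

Derivation:
Tick 1: [PARSE:P1(v=3,ok=F), VALIDATE:-, TRANSFORM:-, EMIT:-] out:-; in:P1
Tick 2: [PARSE:P2(v=3,ok=F), VALIDATE:P1(v=3,ok=F), TRANSFORM:-, EMIT:-] out:-; in:P2
Tick 3: [PARSE:P3(v=17,ok=F), VALIDATE:P2(v=3,ok=T), TRANSFORM:P1(v=0,ok=F), EMIT:-] out:-; in:P3
At end of tick 3: ['P3', 'P2', 'P1', '-']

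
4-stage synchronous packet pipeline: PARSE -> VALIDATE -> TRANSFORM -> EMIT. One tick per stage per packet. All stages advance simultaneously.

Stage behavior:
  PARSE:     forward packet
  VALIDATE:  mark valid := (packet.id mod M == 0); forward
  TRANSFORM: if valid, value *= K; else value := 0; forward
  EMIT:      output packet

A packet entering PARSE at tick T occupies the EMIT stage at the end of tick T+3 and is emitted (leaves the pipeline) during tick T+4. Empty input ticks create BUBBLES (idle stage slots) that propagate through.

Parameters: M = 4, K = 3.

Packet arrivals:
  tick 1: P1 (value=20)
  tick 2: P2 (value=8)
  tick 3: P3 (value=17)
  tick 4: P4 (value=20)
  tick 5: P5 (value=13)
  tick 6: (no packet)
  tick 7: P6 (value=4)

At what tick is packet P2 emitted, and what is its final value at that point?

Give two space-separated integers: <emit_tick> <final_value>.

Tick 1: [PARSE:P1(v=20,ok=F), VALIDATE:-, TRANSFORM:-, EMIT:-] out:-; in:P1
Tick 2: [PARSE:P2(v=8,ok=F), VALIDATE:P1(v=20,ok=F), TRANSFORM:-, EMIT:-] out:-; in:P2
Tick 3: [PARSE:P3(v=17,ok=F), VALIDATE:P2(v=8,ok=F), TRANSFORM:P1(v=0,ok=F), EMIT:-] out:-; in:P3
Tick 4: [PARSE:P4(v=20,ok=F), VALIDATE:P3(v=17,ok=F), TRANSFORM:P2(v=0,ok=F), EMIT:P1(v=0,ok=F)] out:-; in:P4
Tick 5: [PARSE:P5(v=13,ok=F), VALIDATE:P4(v=20,ok=T), TRANSFORM:P3(v=0,ok=F), EMIT:P2(v=0,ok=F)] out:P1(v=0); in:P5
Tick 6: [PARSE:-, VALIDATE:P5(v=13,ok=F), TRANSFORM:P4(v=60,ok=T), EMIT:P3(v=0,ok=F)] out:P2(v=0); in:-
Tick 7: [PARSE:P6(v=4,ok=F), VALIDATE:-, TRANSFORM:P5(v=0,ok=F), EMIT:P4(v=60,ok=T)] out:P3(v=0); in:P6
Tick 8: [PARSE:-, VALIDATE:P6(v=4,ok=F), TRANSFORM:-, EMIT:P5(v=0,ok=F)] out:P4(v=60); in:-
Tick 9: [PARSE:-, VALIDATE:-, TRANSFORM:P6(v=0,ok=F), EMIT:-] out:P5(v=0); in:-
Tick 10: [PARSE:-, VALIDATE:-, TRANSFORM:-, EMIT:P6(v=0,ok=F)] out:-; in:-
Tick 11: [PARSE:-, VALIDATE:-, TRANSFORM:-, EMIT:-] out:P6(v=0); in:-
P2: arrives tick 2, valid=False (id=2, id%4=2), emit tick 6, final value 0

Answer: 6 0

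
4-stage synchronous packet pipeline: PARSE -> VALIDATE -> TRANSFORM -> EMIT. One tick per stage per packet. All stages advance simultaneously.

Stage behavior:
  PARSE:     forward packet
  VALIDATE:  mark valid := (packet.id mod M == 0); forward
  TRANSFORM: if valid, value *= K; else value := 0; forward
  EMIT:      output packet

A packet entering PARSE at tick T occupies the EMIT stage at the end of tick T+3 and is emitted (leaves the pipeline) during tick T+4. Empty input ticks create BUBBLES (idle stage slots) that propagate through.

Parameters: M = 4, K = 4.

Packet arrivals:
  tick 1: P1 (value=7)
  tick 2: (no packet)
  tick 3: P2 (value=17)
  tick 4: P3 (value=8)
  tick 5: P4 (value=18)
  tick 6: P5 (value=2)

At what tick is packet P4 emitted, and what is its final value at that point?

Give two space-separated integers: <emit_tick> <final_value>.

Answer: 9 72

Derivation:
Tick 1: [PARSE:P1(v=7,ok=F), VALIDATE:-, TRANSFORM:-, EMIT:-] out:-; in:P1
Tick 2: [PARSE:-, VALIDATE:P1(v=7,ok=F), TRANSFORM:-, EMIT:-] out:-; in:-
Tick 3: [PARSE:P2(v=17,ok=F), VALIDATE:-, TRANSFORM:P1(v=0,ok=F), EMIT:-] out:-; in:P2
Tick 4: [PARSE:P3(v=8,ok=F), VALIDATE:P2(v=17,ok=F), TRANSFORM:-, EMIT:P1(v=0,ok=F)] out:-; in:P3
Tick 5: [PARSE:P4(v=18,ok=F), VALIDATE:P3(v=8,ok=F), TRANSFORM:P2(v=0,ok=F), EMIT:-] out:P1(v=0); in:P4
Tick 6: [PARSE:P5(v=2,ok=F), VALIDATE:P4(v=18,ok=T), TRANSFORM:P3(v=0,ok=F), EMIT:P2(v=0,ok=F)] out:-; in:P5
Tick 7: [PARSE:-, VALIDATE:P5(v=2,ok=F), TRANSFORM:P4(v=72,ok=T), EMIT:P3(v=0,ok=F)] out:P2(v=0); in:-
Tick 8: [PARSE:-, VALIDATE:-, TRANSFORM:P5(v=0,ok=F), EMIT:P4(v=72,ok=T)] out:P3(v=0); in:-
Tick 9: [PARSE:-, VALIDATE:-, TRANSFORM:-, EMIT:P5(v=0,ok=F)] out:P4(v=72); in:-
Tick 10: [PARSE:-, VALIDATE:-, TRANSFORM:-, EMIT:-] out:P5(v=0); in:-
P4: arrives tick 5, valid=True (id=4, id%4=0), emit tick 9, final value 72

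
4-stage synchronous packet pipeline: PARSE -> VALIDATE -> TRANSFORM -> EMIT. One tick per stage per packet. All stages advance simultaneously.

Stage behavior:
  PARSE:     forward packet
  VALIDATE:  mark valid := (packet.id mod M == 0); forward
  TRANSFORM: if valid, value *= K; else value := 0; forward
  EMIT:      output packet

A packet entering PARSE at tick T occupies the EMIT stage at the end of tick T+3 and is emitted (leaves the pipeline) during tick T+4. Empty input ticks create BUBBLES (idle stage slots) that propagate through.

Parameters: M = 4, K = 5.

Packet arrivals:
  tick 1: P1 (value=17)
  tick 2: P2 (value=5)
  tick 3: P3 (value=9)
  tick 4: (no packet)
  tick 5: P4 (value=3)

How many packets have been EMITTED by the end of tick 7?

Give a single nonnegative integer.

Tick 1: [PARSE:P1(v=17,ok=F), VALIDATE:-, TRANSFORM:-, EMIT:-] out:-; in:P1
Tick 2: [PARSE:P2(v=5,ok=F), VALIDATE:P1(v=17,ok=F), TRANSFORM:-, EMIT:-] out:-; in:P2
Tick 3: [PARSE:P3(v=9,ok=F), VALIDATE:P2(v=5,ok=F), TRANSFORM:P1(v=0,ok=F), EMIT:-] out:-; in:P3
Tick 4: [PARSE:-, VALIDATE:P3(v=9,ok=F), TRANSFORM:P2(v=0,ok=F), EMIT:P1(v=0,ok=F)] out:-; in:-
Tick 5: [PARSE:P4(v=3,ok=F), VALIDATE:-, TRANSFORM:P3(v=0,ok=F), EMIT:P2(v=0,ok=F)] out:P1(v=0); in:P4
Tick 6: [PARSE:-, VALIDATE:P4(v=3,ok=T), TRANSFORM:-, EMIT:P3(v=0,ok=F)] out:P2(v=0); in:-
Tick 7: [PARSE:-, VALIDATE:-, TRANSFORM:P4(v=15,ok=T), EMIT:-] out:P3(v=0); in:-
Emitted by tick 7: ['P1', 'P2', 'P3']

Answer: 3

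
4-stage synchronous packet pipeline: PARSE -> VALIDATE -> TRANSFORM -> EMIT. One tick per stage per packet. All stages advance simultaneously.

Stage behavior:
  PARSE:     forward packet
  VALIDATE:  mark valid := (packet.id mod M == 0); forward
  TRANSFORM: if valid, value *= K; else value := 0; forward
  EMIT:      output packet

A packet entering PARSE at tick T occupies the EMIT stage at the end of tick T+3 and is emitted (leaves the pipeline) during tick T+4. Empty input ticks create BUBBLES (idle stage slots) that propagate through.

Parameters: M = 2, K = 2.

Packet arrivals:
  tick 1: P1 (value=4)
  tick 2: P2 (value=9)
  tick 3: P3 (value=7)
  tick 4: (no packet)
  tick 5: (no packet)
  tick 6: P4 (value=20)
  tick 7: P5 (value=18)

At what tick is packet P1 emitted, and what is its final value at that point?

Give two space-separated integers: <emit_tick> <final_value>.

Answer: 5 0

Derivation:
Tick 1: [PARSE:P1(v=4,ok=F), VALIDATE:-, TRANSFORM:-, EMIT:-] out:-; in:P1
Tick 2: [PARSE:P2(v=9,ok=F), VALIDATE:P1(v=4,ok=F), TRANSFORM:-, EMIT:-] out:-; in:P2
Tick 3: [PARSE:P3(v=7,ok=F), VALIDATE:P2(v=9,ok=T), TRANSFORM:P1(v=0,ok=F), EMIT:-] out:-; in:P3
Tick 4: [PARSE:-, VALIDATE:P3(v=7,ok=F), TRANSFORM:P2(v=18,ok=T), EMIT:P1(v=0,ok=F)] out:-; in:-
Tick 5: [PARSE:-, VALIDATE:-, TRANSFORM:P3(v=0,ok=F), EMIT:P2(v=18,ok=T)] out:P1(v=0); in:-
Tick 6: [PARSE:P4(v=20,ok=F), VALIDATE:-, TRANSFORM:-, EMIT:P3(v=0,ok=F)] out:P2(v=18); in:P4
Tick 7: [PARSE:P5(v=18,ok=F), VALIDATE:P4(v=20,ok=T), TRANSFORM:-, EMIT:-] out:P3(v=0); in:P5
Tick 8: [PARSE:-, VALIDATE:P5(v=18,ok=F), TRANSFORM:P4(v=40,ok=T), EMIT:-] out:-; in:-
Tick 9: [PARSE:-, VALIDATE:-, TRANSFORM:P5(v=0,ok=F), EMIT:P4(v=40,ok=T)] out:-; in:-
Tick 10: [PARSE:-, VALIDATE:-, TRANSFORM:-, EMIT:P5(v=0,ok=F)] out:P4(v=40); in:-
Tick 11: [PARSE:-, VALIDATE:-, TRANSFORM:-, EMIT:-] out:P5(v=0); in:-
P1: arrives tick 1, valid=False (id=1, id%2=1), emit tick 5, final value 0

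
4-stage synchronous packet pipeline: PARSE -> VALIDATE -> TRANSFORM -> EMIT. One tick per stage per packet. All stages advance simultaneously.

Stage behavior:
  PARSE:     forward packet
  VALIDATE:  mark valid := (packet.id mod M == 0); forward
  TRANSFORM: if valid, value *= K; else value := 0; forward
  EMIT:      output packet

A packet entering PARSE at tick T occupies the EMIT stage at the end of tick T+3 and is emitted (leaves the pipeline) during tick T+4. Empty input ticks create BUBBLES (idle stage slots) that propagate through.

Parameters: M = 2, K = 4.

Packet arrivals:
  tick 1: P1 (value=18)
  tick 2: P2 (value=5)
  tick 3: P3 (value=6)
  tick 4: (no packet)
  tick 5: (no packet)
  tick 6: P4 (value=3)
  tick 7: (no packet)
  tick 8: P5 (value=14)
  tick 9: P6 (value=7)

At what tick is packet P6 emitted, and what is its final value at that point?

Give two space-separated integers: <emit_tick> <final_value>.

Tick 1: [PARSE:P1(v=18,ok=F), VALIDATE:-, TRANSFORM:-, EMIT:-] out:-; in:P1
Tick 2: [PARSE:P2(v=5,ok=F), VALIDATE:P1(v=18,ok=F), TRANSFORM:-, EMIT:-] out:-; in:P2
Tick 3: [PARSE:P3(v=6,ok=F), VALIDATE:P2(v=5,ok=T), TRANSFORM:P1(v=0,ok=F), EMIT:-] out:-; in:P3
Tick 4: [PARSE:-, VALIDATE:P3(v=6,ok=F), TRANSFORM:P2(v=20,ok=T), EMIT:P1(v=0,ok=F)] out:-; in:-
Tick 5: [PARSE:-, VALIDATE:-, TRANSFORM:P3(v=0,ok=F), EMIT:P2(v=20,ok=T)] out:P1(v=0); in:-
Tick 6: [PARSE:P4(v=3,ok=F), VALIDATE:-, TRANSFORM:-, EMIT:P3(v=0,ok=F)] out:P2(v=20); in:P4
Tick 7: [PARSE:-, VALIDATE:P4(v=3,ok=T), TRANSFORM:-, EMIT:-] out:P3(v=0); in:-
Tick 8: [PARSE:P5(v=14,ok=F), VALIDATE:-, TRANSFORM:P4(v=12,ok=T), EMIT:-] out:-; in:P5
Tick 9: [PARSE:P6(v=7,ok=F), VALIDATE:P5(v=14,ok=F), TRANSFORM:-, EMIT:P4(v=12,ok=T)] out:-; in:P6
Tick 10: [PARSE:-, VALIDATE:P6(v=7,ok=T), TRANSFORM:P5(v=0,ok=F), EMIT:-] out:P4(v=12); in:-
Tick 11: [PARSE:-, VALIDATE:-, TRANSFORM:P6(v=28,ok=T), EMIT:P5(v=0,ok=F)] out:-; in:-
Tick 12: [PARSE:-, VALIDATE:-, TRANSFORM:-, EMIT:P6(v=28,ok=T)] out:P5(v=0); in:-
Tick 13: [PARSE:-, VALIDATE:-, TRANSFORM:-, EMIT:-] out:P6(v=28); in:-
P6: arrives tick 9, valid=True (id=6, id%2=0), emit tick 13, final value 28

Answer: 13 28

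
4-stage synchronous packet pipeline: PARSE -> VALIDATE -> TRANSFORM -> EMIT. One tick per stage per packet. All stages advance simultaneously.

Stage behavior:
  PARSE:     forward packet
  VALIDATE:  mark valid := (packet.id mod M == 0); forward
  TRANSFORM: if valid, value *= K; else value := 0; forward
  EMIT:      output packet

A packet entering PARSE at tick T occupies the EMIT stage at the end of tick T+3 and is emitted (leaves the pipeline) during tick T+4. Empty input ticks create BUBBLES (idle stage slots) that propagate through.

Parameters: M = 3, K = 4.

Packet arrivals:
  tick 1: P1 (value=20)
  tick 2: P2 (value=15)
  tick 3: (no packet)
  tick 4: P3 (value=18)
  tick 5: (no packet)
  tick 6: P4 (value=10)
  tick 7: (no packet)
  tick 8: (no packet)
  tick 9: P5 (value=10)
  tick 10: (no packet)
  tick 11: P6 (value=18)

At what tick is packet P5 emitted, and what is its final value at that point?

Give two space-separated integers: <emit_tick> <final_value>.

Answer: 13 0

Derivation:
Tick 1: [PARSE:P1(v=20,ok=F), VALIDATE:-, TRANSFORM:-, EMIT:-] out:-; in:P1
Tick 2: [PARSE:P2(v=15,ok=F), VALIDATE:P1(v=20,ok=F), TRANSFORM:-, EMIT:-] out:-; in:P2
Tick 3: [PARSE:-, VALIDATE:P2(v=15,ok=F), TRANSFORM:P1(v=0,ok=F), EMIT:-] out:-; in:-
Tick 4: [PARSE:P3(v=18,ok=F), VALIDATE:-, TRANSFORM:P2(v=0,ok=F), EMIT:P1(v=0,ok=F)] out:-; in:P3
Tick 5: [PARSE:-, VALIDATE:P3(v=18,ok=T), TRANSFORM:-, EMIT:P2(v=0,ok=F)] out:P1(v=0); in:-
Tick 6: [PARSE:P4(v=10,ok=F), VALIDATE:-, TRANSFORM:P3(v=72,ok=T), EMIT:-] out:P2(v=0); in:P4
Tick 7: [PARSE:-, VALIDATE:P4(v=10,ok=F), TRANSFORM:-, EMIT:P3(v=72,ok=T)] out:-; in:-
Tick 8: [PARSE:-, VALIDATE:-, TRANSFORM:P4(v=0,ok=F), EMIT:-] out:P3(v=72); in:-
Tick 9: [PARSE:P5(v=10,ok=F), VALIDATE:-, TRANSFORM:-, EMIT:P4(v=0,ok=F)] out:-; in:P5
Tick 10: [PARSE:-, VALIDATE:P5(v=10,ok=F), TRANSFORM:-, EMIT:-] out:P4(v=0); in:-
Tick 11: [PARSE:P6(v=18,ok=F), VALIDATE:-, TRANSFORM:P5(v=0,ok=F), EMIT:-] out:-; in:P6
Tick 12: [PARSE:-, VALIDATE:P6(v=18,ok=T), TRANSFORM:-, EMIT:P5(v=0,ok=F)] out:-; in:-
Tick 13: [PARSE:-, VALIDATE:-, TRANSFORM:P6(v=72,ok=T), EMIT:-] out:P5(v=0); in:-
Tick 14: [PARSE:-, VALIDATE:-, TRANSFORM:-, EMIT:P6(v=72,ok=T)] out:-; in:-
Tick 15: [PARSE:-, VALIDATE:-, TRANSFORM:-, EMIT:-] out:P6(v=72); in:-
P5: arrives tick 9, valid=False (id=5, id%3=2), emit tick 13, final value 0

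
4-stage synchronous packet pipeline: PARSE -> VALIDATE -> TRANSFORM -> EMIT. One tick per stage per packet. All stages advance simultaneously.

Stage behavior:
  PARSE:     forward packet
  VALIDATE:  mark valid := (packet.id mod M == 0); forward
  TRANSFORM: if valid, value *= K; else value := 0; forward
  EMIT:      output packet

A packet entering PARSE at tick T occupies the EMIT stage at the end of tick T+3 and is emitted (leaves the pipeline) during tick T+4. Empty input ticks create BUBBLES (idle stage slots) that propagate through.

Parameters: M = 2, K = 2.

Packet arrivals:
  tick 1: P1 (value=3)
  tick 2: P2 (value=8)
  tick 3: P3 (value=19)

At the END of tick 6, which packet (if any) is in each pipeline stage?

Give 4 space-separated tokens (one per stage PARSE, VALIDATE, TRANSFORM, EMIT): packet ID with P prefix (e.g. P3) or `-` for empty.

Tick 1: [PARSE:P1(v=3,ok=F), VALIDATE:-, TRANSFORM:-, EMIT:-] out:-; in:P1
Tick 2: [PARSE:P2(v=8,ok=F), VALIDATE:P1(v=3,ok=F), TRANSFORM:-, EMIT:-] out:-; in:P2
Tick 3: [PARSE:P3(v=19,ok=F), VALIDATE:P2(v=8,ok=T), TRANSFORM:P1(v=0,ok=F), EMIT:-] out:-; in:P3
Tick 4: [PARSE:-, VALIDATE:P3(v=19,ok=F), TRANSFORM:P2(v=16,ok=T), EMIT:P1(v=0,ok=F)] out:-; in:-
Tick 5: [PARSE:-, VALIDATE:-, TRANSFORM:P3(v=0,ok=F), EMIT:P2(v=16,ok=T)] out:P1(v=0); in:-
Tick 6: [PARSE:-, VALIDATE:-, TRANSFORM:-, EMIT:P3(v=0,ok=F)] out:P2(v=16); in:-
At end of tick 6: ['-', '-', '-', 'P3']

Answer: - - - P3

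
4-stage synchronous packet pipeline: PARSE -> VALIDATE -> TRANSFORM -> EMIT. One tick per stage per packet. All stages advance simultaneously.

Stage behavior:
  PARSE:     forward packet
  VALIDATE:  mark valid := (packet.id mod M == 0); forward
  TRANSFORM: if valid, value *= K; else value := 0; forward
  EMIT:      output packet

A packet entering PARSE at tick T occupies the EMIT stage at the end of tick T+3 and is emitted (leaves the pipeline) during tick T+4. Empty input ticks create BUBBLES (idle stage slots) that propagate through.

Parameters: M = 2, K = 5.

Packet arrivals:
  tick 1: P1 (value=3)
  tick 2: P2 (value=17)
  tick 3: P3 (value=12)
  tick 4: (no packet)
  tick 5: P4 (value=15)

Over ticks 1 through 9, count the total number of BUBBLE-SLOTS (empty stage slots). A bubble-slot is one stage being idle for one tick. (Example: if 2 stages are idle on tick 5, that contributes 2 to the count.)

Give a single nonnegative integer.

Answer: 20

Derivation:
Tick 1: [PARSE:P1(v=3,ok=F), VALIDATE:-, TRANSFORM:-, EMIT:-] out:-; bubbles=3
Tick 2: [PARSE:P2(v=17,ok=F), VALIDATE:P1(v=3,ok=F), TRANSFORM:-, EMIT:-] out:-; bubbles=2
Tick 3: [PARSE:P3(v=12,ok=F), VALIDATE:P2(v=17,ok=T), TRANSFORM:P1(v=0,ok=F), EMIT:-] out:-; bubbles=1
Tick 4: [PARSE:-, VALIDATE:P3(v=12,ok=F), TRANSFORM:P2(v=85,ok=T), EMIT:P1(v=0,ok=F)] out:-; bubbles=1
Tick 5: [PARSE:P4(v=15,ok=F), VALIDATE:-, TRANSFORM:P3(v=0,ok=F), EMIT:P2(v=85,ok=T)] out:P1(v=0); bubbles=1
Tick 6: [PARSE:-, VALIDATE:P4(v=15,ok=T), TRANSFORM:-, EMIT:P3(v=0,ok=F)] out:P2(v=85); bubbles=2
Tick 7: [PARSE:-, VALIDATE:-, TRANSFORM:P4(v=75,ok=T), EMIT:-] out:P3(v=0); bubbles=3
Tick 8: [PARSE:-, VALIDATE:-, TRANSFORM:-, EMIT:P4(v=75,ok=T)] out:-; bubbles=3
Tick 9: [PARSE:-, VALIDATE:-, TRANSFORM:-, EMIT:-] out:P4(v=75); bubbles=4
Total bubble-slots: 20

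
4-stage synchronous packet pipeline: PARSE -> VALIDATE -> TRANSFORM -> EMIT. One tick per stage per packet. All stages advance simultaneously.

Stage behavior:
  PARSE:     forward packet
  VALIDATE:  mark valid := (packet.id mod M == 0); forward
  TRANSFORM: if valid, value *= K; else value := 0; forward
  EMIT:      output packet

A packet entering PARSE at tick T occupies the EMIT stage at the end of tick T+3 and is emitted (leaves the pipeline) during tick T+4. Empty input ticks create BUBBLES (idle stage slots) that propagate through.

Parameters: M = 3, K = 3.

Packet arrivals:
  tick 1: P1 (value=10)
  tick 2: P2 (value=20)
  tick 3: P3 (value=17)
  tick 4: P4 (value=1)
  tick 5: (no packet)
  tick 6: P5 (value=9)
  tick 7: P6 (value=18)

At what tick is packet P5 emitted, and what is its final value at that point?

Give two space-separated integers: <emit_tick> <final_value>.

Tick 1: [PARSE:P1(v=10,ok=F), VALIDATE:-, TRANSFORM:-, EMIT:-] out:-; in:P1
Tick 2: [PARSE:P2(v=20,ok=F), VALIDATE:P1(v=10,ok=F), TRANSFORM:-, EMIT:-] out:-; in:P2
Tick 3: [PARSE:P3(v=17,ok=F), VALIDATE:P2(v=20,ok=F), TRANSFORM:P1(v=0,ok=F), EMIT:-] out:-; in:P3
Tick 4: [PARSE:P4(v=1,ok=F), VALIDATE:P3(v=17,ok=T), TRANSFORM:P2(v=0,ok=F), EMIT:P1(v=0,ok=F)] out:-; in:P4
Tick 5: [PARSE:-, VALIDATE:P4(v=1,ok=F), TRANSFORM:P3(v=51,ok=T), EMIT:P2(v=0,ok=F)] out:P1(v=0); in:-
Tick 6: [PARSE:P5(v=9,ok=F), VALIDATE:-, TRANSFORM:P4(v=0,ok=F), EMIT:P3(v=51,ok=T)] out:P2(v=0); in:P5
Tick 7: [PARSE:P6(v=18,ok=F), VALIDATE:P5(v=9,ok=F), TRANSFORM:-, EMIT:P4(v=0,ok=F)] out:P3(v=51); in:P6
Tick 8: [PARSE:-, VALIDATE:P6(v=18,ok=T), TRANSFORM:P5(v=0,ok=F), EMIT:-] out:P4(v=0); in:-
Tick 9: [PARSE:-, VALIDATE:-, TRANSFORM:P6(v=54,ok=T), EMIT:P5(v=0,ok=F)] out:-; in:-
Tick 10: [PARSE:-, VALIDATE:-, TRANSFORM:-, EMIT:P6(v=54,ok=T)] out:P5(v=0); in:-
Tick 11: [PARSE:-, VALIDATE:-, TRANSFORM:-, EMIT:-] out:P6(v=54); in:-
P5: arrives tick 6, valid=False (id=5, id%3=2), emit tick 10, final value 0

Answer: 10 0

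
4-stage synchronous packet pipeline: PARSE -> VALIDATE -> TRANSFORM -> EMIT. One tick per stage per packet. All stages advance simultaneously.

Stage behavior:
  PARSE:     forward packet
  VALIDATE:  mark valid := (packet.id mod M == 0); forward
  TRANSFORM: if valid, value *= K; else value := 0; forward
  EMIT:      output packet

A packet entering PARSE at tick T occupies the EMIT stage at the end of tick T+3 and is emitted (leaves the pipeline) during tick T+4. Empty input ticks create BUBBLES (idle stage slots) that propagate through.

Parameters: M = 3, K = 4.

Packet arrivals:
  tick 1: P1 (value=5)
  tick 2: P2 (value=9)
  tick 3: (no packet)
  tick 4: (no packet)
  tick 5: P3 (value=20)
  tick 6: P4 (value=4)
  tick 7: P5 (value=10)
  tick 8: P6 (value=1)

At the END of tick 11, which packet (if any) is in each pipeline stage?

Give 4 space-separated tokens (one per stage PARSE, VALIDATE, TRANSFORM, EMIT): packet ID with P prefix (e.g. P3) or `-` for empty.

Tick 1: [PARSE:P1(v=5,ok=F), VALIDATE:-, TRANSFORM:-, EMIT:-] out:-; in:P1
Tick 2: [PARSE:P2(v=9,ok=F), VALIDATE:P1(v=5,ok=F), TRANSFORM:-, EMIT:-] out:-; in:P2
Tick 3: [PARSE:-, VALIDATE:P2(v=9,ok=F), TRANSFORM:P1(v=0,ok=F), EMIT:-] out:-; in:-
Tick 4: [PARSE:-, VALIDATE:-, TRANSFORM:P2(v=0,ok=F), EMIT:P1(v=0,ok=F)] out:-; in:-
Tick 5: [PARSE:P3(v=20,ok=F), VALIDATE:-, TRANSFORM:-, EMIT:P2(v=0,ok=F)] out:P1(v=0); in:P3
Tick 6: [PARSE:P4(v=4,ok=F), VALIDATE:P3(v=20,ok=T), TRANSFORM:-, EMIT:-] out:P2(v=0); in:P4
Tick 7: [PARSE:P5(v=10,ok=F), VALIDATE:P4(v=4,ok=F), TRANSFORM:P3(v=80,ok=T), EMIT:-] out:-; in:P5
Tick 8: [PARSE:P6(v=1,ok=F), VALIDATE:P5(v=10,ok=F), TRANSFORM:P4(v=0,ok=F), EMIT:P3(v=80,ok=T)] out:-; in:P6
Tick 9: [PARSE:-, VALIDATE:P6(v=1,ok=T), TRANSFORM:P5(v=0,ok=F), EMIT:P4(v=0,ok=F)] out:P3(v=80); in:-
Tick 10: [PARSE:-, VALIDATE:-, TRANSFORM:P6(v=4,ok=T), EMIT:P5(v=0,ok=F)] out:P4(v=0); in:-
Tick 11: [PARSE:-, VALIDATE:-, TRANSFORM:-, EMIT:P6(v=4,ok=T)] out:P5(v=0); in:-
At end of tick 11: ['-', '-', '-', 'P6']

Answer: - - - P6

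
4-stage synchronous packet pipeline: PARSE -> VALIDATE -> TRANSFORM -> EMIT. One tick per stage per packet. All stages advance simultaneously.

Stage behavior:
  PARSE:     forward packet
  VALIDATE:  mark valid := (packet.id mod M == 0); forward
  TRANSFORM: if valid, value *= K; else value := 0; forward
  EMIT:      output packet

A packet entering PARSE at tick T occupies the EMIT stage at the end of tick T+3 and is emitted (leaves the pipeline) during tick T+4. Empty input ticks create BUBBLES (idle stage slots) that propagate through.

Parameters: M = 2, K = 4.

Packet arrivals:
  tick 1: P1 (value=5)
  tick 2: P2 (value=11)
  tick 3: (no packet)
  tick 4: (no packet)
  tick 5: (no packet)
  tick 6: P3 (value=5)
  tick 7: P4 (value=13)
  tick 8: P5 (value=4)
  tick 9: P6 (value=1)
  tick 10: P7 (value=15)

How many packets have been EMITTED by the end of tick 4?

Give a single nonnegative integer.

Tick 1: [PARSE:P1(v=5,ok=F), VALIDATE:-, TRANSFORM:-, EMIT:-] out:-; in:P1
Tick 2: [PARSE:P2(v=11,ok=F), VALIDATE:P1(v=5,ok=F), TRANSFORM:-, EMIT:-] out:-; in:P2
Tick 3: [PARSE:-, VALIDATE:P2(v=11,ok=T), TRANSFORM:P1(v=0,ok=F), EMIT:-] out:-; in:-
Tick 4: [PARSE:-, VALIDATE:-, TRANSFORM:P2(v=44,ok=T), EMIT:P1(v=0,ok=F)] out:-; in:-
Emitted by tick 4: []

Answer: 0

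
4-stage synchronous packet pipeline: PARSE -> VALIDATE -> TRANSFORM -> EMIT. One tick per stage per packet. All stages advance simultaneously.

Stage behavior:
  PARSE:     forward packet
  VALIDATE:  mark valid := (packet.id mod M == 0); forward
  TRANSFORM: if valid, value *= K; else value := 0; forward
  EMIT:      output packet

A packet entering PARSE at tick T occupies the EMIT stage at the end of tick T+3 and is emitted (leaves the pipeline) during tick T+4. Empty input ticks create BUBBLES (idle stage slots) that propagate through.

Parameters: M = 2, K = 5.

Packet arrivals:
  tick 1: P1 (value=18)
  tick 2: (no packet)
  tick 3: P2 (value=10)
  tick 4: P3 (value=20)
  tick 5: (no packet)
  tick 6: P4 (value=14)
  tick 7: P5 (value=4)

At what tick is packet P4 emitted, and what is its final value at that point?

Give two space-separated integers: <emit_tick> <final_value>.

Answer: 10 70

Derivation:
Tick 1: [PARSE:P1(v=18,ok=F), VALIDATE:-, TRANSFORM:-, EMIT:-] out:-; in:P1
Tick 2: [PARSE:-, VALIDATE:P1(v=18,ok=F), TRANSFORM:-, EMIT:-] out:-; in:-
Tick 3: [PARSE:P2(v=10,ok=F), VALIDATE:-, TRANSFORM:P1(v=0,ok=F), EMIT:-] out:-; in:P2
Tick 4: [PARSE:P3(v=20,ok=F), VALIDATE:P2(v=10,ok=T), TRANSFORM:-, EMIT:P1(v=0,ok=F)] out:-; in:P3
Tick 5: [PARSE:-, VALIDATE:P3(v=20,ok=F), TRANSFORM:P2(v=50,ok=T), EMIT:-] out:P1(v=0); in:-
Tick 6: [PARSE:P4(v=14,ok=F), VALIDATE:-, TRANSFORM:P3(v=0,ok=F), EMIT:P2(v=50,ok=T)] out:-; in:P4
Tick 7: [PARSE:P5(v=4,ok=F), VALIDATE:P4(v=14,ok=T), TRANSFORM:-, EMIT:P3(v=0,ok=F)] out:P2(v=50); in:P5
Tick 8: [PARSE:-, VALIDATE:P5(v=4,ok=F), TRANSFORM:P4(v=70,ok=T), EMIT:-] out:P3(v=0); in:-
Tick 9: [PARSE:-, VALIDATE:-, TRANSFORM:P5(v=0,ok=F), EMIT:P4(v=70,ok=T)] out:-; in:-
Tick 10: [PARSE:-, VALIDATE:-, TRANSFORM:-, EMIT:P5(v=0,ok=F)] out:P4(v=70); in:-
Tick 11: [PARSE:-, VALIDATE:-, TRANSFORM:-, EMIT:-] out:P5(v=0); in:-
P4: arrives tick 6, valid=True (id=4, id%2=0), emit tick 10, final value 70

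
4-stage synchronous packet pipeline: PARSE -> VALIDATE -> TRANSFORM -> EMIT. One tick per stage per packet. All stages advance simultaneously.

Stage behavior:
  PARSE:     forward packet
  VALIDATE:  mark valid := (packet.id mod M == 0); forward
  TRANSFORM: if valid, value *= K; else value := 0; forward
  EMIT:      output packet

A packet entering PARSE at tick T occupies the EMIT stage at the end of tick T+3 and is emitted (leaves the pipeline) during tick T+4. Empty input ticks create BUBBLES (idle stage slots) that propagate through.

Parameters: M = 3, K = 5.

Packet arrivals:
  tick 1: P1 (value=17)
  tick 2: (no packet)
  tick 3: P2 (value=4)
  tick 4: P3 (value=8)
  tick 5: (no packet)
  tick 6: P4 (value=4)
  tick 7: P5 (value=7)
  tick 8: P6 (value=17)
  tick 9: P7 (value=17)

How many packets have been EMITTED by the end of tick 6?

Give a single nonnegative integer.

Tick 1: [PARSE:P1(v=17,ok=F), VALIDATE:-, TRANSFORM:-, EMIT:-] out:-; in:P1
Tick 2: [PARSE:-, VALIDATE:P1(v=17,ok=F), TRANSFORM:-, EMIT:-] out:-; in:-
Tick 3: [PARSE:P2(v=4,ok=F), VALIDATE:-, TRANSFORM:P1(v=0,ok=F), EMIT:-] out:-; in:P2
Tick 4: [PARSE:P3(v=8,ok=F), VALIDATE:P2(v=4,ok=F), TRANSFORM:-, EMIT:P1(v=0,ok=F)] out:-; in:P3
Tick 5: [PARSE:-, VALIDATE:P3(v=8,ok=T), TRANSFORM:P2(v=0,ok=F), EMIT:-] out:P1(v=0); in:-
Tick 6: [PARSE:P4(v=4,ok=F), VALIDATE:-, TRANSFORM:P3(v=40,ok=T), EMIT:P2(v=0,ok=F)] out:-; in:P4
Emitted by tick 6: ['P1']

Answer: 1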